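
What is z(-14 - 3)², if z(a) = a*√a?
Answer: -4913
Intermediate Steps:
z(a) = a^(3/2)
z(-14 - 3)² = ((-14 - 3)^(3/2))² = ((-17)^(3/2))² = (-17*I*√17)² = -4913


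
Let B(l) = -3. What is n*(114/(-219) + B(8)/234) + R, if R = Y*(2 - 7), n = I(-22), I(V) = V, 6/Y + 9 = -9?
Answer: 38152/2847 ≈ 13.401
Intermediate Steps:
Y = -⅓ (Y = 6/(-9 - 9) = 6/(-18) = 6*(-1/18) = -⅓ ≈ -0.33333)
n = -22
R = 5/3 (R = -(2 - 7)/3 = -⅓*(-5) = 5/3 ≈ 1.6667)
n*(114/(-219) + B(8)/234) + R = -22*(114/(-219) - 3/234) + 5/3 = -22*(114*(-1/219) - 3*1/234) + 5/3 = -22*(-38/73 - 1/78) + 5/3 = -22*(-3037/5694) + 5/3 = 33407/2847 + 5/3 = 38152/2847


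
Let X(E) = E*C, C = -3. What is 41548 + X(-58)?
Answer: 41722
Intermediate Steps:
X(E) = -3*E (X(E) = E*(-3) = -3*E)
41548 + X(-58) = 41548 - 3*(-58) = 41548 + 174 = 41722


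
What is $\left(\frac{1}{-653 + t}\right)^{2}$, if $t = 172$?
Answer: $\frac{1}{231361} \approx 4.3222 \cdot 10^{-6}$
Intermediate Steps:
$\left(\frac{1}{-653 + t}\right)^{2} = \left(\frac{1}{-653 + 172}\right)^{2} = \left(\frac{1}{-481}\right)^{2} = \left(- \frac{1}{481}\right)^{2} = \frac{1}{231361}$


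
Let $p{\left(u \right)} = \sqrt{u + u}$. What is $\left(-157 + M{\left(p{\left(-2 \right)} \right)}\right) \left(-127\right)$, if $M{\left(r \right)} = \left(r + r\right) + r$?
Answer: $19939 - 762 i \approx 19939.0 - 762.0 i$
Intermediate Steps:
$p{\left(u \right)} = \sqrt{2} \sqrt{u}$ ($p{\left(u \right)} = \sqrt{2 u} = \sqrt{2} \sqrt{u}$)
$M{\left(r \right)} = 3 r$ ($M{\left(r \right)} = 2 r + r = 3 r$)
$\left(-157 + M{\left(p{\left(-2 \right)} \right)}\right) \left(-127\right) = \left(-157 + 3 \sqrt{2} \sqrt{-2}\right) \left(-127\right) = \left(-157 + 3 \sqrt{2} i \sqrt{2}\right) \left(-127\right) = \left(-157 + 3 \cdot 2 i\right) \left(-127\right) = \left(-157 + 6 i\right) \left(-127\right) = 19939 - 762 i$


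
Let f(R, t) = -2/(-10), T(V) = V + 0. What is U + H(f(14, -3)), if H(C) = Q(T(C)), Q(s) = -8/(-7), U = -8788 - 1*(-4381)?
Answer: -30841/7 ≈ -4405.9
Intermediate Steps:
T(V) = V
f(R, t) = 1/5 (f(R, t) = -2*(-1/10) = 1/5)
U = -4407 (U = -8788 + 4381 = -4407)
Q(s) = 8/7 (Q(s) = -8*(-1/7) = 8/7)
H(C) = 8/7
U + H(f(14, -3)) = -4407 + 8/7 = -30841/7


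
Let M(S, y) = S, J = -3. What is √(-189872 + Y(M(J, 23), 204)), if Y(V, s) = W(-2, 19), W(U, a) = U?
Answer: I*√189874 ≈ 435.75*I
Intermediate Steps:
Y(V, s) = -2
√(-189872 + Y(M(J, 23), 204)) = √(-189872 - 2) = √(-189874) = I*√189874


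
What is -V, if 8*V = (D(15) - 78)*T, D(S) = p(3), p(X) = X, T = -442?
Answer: -16575/4 ≈ -4143.8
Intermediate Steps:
D(S) = 3
V = 16575/4 (V = ((3 - 78)*(-442))/8 = (-75*(-442))/8 = (⅛)*33150 = 16575/4 ≈ 4143.8)
-V = -1*16575/4 = -16575/4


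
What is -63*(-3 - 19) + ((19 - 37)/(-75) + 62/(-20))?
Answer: 69157/50 ≈ 1383.1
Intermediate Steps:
-63*(-3 - 19) + ((19 - 37)/(-75) + 62/(-20)) = -63*(-22) + (-18*(-1/75) + 62*(-1/20)) = 1386 + (6/25 - 31/10) = 1386 - 143/50 = 69157/50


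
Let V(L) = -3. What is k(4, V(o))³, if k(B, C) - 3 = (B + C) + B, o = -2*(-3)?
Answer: 512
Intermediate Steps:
o = 6
k(B, C) = 3 + C + 2*B (k(B, C) = 3 + ((B + C) + B) = 3 + (C + 2*B) = 3 + C + 2*B)
k(4, V(o))³ = (3 - 3 + 2*4)³ = (3 - 3 + 8)³ = 8³ = 512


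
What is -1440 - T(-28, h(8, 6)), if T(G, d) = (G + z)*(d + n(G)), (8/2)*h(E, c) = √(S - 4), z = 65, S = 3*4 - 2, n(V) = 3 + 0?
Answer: -1551 - 37*√6/4 ≈ -1573.7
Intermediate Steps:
n(V) = 3
S = 10 (S = 12 - 2 = 10)
h(E, c) = √6/4 (h(E, c) = √(10 - 4)/4 = √6/4)
T(G, d) = (3 + d)*(65 + G) (T(G, d) = (G + 65)*(d + 3) = (65 + G)*(3 + d) = (3 + d)*(65 + G))
-1440 - T(-28, h(8, 6)) = -1440 - (195 + 3*(-28) + 65*(√6/4) - 7*√6) = -1440 - (195 - 84 + 65*√6/4 - 7*√6) = -1440 - (111 + 37*√6/4) = -1440 + (-111 - 37*√6/4) = -1551 - 37*√6/4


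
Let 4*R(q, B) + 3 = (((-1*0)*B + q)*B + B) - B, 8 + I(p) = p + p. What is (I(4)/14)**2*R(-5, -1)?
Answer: 0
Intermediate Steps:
I(p) = -8 + 2*p (I(p) = -8 + (p + p) = -8 + 2*p)
R(q, B) = -3/4 + B*q/4 (R(q, B) = -3/4 + ((((-1*0)*B + q)*B + B) - B)/4 = -3/4 + (((0*B + q)*B + B) - B)/4 = -3/4 + (((0 + q)*B + B) - B)/4 = -3/4 + ((q*B + B) - B)/4 = -3/4 + ((B*q + B) - B)/4 = -3/4 + ((B + B*q) - B)/4 = -3/4 + (B*q)/4 = -3/4 + B*q/4)
(I(4)/14)**2*R(-5, -1) = ((-8 + 2*4)/14)**2*(-3/4 + (1/4)*(-1)*(-5)) = ((-8 + 8)*(1/14))**2*(-3/4 + 5/4) = (0*(1/14))**2*(1/2) = 0**2*(1/2) = 0*(1/2) = 0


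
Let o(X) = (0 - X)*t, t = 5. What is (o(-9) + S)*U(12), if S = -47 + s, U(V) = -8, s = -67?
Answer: 552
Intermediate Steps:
S = -114 (S = -47 - 67 = -114)
o(X) = -5*X (o(X) = (0 - X)*5 = -X*5 = -5*X)
(o(-9) + S)*U(12) = (-5*(-9) - 114)*(-8) = (45 - 114)*(-8) = -69*(-8) = 552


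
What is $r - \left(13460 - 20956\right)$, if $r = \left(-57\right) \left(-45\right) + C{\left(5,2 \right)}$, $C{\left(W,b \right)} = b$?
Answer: $10063$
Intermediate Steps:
$r = 2567$ ($r = \left(-57\right) \left(-45\right) + 2 = 2565 + 2 = 2567$)
$r - \left(13460 - 20956\right) = 2567 - \left(13460 - 20956\right) = 2567 - -7496 = 2567 + 7496 = 10063$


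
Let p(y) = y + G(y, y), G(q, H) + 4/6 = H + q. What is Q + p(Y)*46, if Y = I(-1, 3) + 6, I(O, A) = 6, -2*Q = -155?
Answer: 10217/6 ≈ 1702.8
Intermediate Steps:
Q = 155/2 (Q = -1/2*(-155) = 155/2 ≈ 77.500)
G(q, H) = -2/3 + H + q (G(q, H) = -2/3 + (H + q) = -2/3 + H + q)
Y = 12 (Y = 6 + 6 = 12)
p(y) = -2/3 + 3*y (p(y) = y + (-2/3 + y + y) = y + (-2/3 + 2*y) = -2/3 + 3*y)
Q + p(Y)*46 = 155/2 + (-2/3 + 3*12)*46 = 155/2 + (-2/3 + 36)*46 = 155/2 + (106/3)*46 = 155/2 + 4876/3 = 10217/6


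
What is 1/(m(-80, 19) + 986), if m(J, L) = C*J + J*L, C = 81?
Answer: -1/7014 ≈ -0.00014257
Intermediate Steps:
m(J, L) = 81*J + J*L
1/(m(-80, 19) + 986) = 1/(-80*(81 + 19) + 986) = 1/(-80*100 + 986) = 1/(-8000 + 986) = 1/(-7014) = -1/7014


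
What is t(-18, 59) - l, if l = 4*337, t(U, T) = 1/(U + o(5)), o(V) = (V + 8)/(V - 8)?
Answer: -90319/67 ≈ -1348.0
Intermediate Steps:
o(V) = (8 + V)/(-8 + V)
t(U, T) = 1/(-13/3 + U) (t(U, T) = 1/(U + (8 + 5)/(-8 + 5)) = 1/(U + 13/(-3)) = 1/(U - 1/3*13) = 1/(U - 13/3) = 1/(-13/3 + U))
l = 1348
t(-18, 59) - l = 3/(-13 + 3*(-18)) - 1*1348 = 3/(-13 - 54) - 1348 = 3/(-67) - 1348 = 3*(-1/67) - 1348 = -3/67 - 1348 = -90319/67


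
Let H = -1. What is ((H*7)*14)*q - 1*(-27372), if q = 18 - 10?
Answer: 26588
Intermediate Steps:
q = 8
((H*7)*14)*q - 1*(-27372) = (-1*7*14)*8 - 1*(-27372) = -7*14*8 + 27372 = -98*8 + 27372 = -784 + 27372 = 26588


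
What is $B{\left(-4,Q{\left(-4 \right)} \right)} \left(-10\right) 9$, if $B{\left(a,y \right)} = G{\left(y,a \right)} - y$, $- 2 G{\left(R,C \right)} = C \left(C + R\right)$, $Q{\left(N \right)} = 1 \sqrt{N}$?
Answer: $720 - 180 i \approx 720.0 - 180.0 i$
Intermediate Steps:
$Q{\left(N \right)} = \sqrt{N}$
$G{\left(R,C \right)} = - \frac{C \left(C + R\right)}{2}$
$B{\left(a,y \right)} = - y - \frac{a \left(a + y\right)}{2}$ ($B{\left(a,y \right)} = - \frac{a \left(a + y\right)}{2} - y = - y - \frac{a \left(a + y\right)}{2}$)
$B{\left(-4,Q{\left(-4 \right)} \right)} \left(-10\right) 9 = \left(- \sqrt{-4} - - 2 \left(-4 + \sqrt{-4}\right)\right) \left(-10\right) 9 = \left(- 2 i - - 2 \left(-4 + 2 i\right)\right) \left(-10\right) 9 = \left(- 2 i - \left(8 - 4 i\right)\right) \left(-10\right) 9 = \left(-8 + 2 i\right) \left(-10\right) 9 = \left(80 - 20 i\right) 9 = 720 - 180 i$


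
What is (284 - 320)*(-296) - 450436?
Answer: -439780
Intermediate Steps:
(284 - 320)*(-296) - 450436 = -36*(-296) - 450436 = 10656 - 450436 = -439780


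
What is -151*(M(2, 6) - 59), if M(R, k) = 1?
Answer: 8758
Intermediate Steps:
-151*(M(2, 6) - 59) = -151*(1 - 59) = -151*(-58) = 8758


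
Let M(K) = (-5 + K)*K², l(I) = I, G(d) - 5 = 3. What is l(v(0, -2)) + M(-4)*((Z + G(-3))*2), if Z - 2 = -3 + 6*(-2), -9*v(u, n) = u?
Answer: 1440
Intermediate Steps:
v(u, n) = -u/9
G(d) = 8 (G(d) = 5 + 3 = 8)
Z = -13 (Z = 2 + (-3 + 6*(-2)) = 2 + (-3 - 12) = 2 - 15 = -13)
M(K) = K²*(-5 + K)
l(v(0, -2)) + M(-4)*((Z + G(-3))*2) = -⅑*0 + ((-4)²*(-5 - 4))*((-13 + 8)*2) = 0 + (16*(-9))*(-5*2) = 0 - 144*(-10) = 0 + 1440 = 1440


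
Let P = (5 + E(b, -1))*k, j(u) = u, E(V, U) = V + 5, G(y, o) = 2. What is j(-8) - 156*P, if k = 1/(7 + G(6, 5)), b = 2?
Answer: -216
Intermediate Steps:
E(V, U) = 5 + V
k = 1/9 (k = 1/(7 + 2) = 1/9 ≈ 0.11111)
P = 4/3 (P = (5 + (5 + 2))*(1/9) = (5 + 7)*(1/9) = 12*(1/9) = 4/3 ≈ 1.3333)
j(-8) - 156*P = -8 - 156*4/3 = -8 - 208 = -216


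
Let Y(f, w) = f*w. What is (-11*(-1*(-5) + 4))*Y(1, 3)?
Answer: -297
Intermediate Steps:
(-11*(-1*(-5) + 4))*Y(1, 3) = (-11*(-1*(-5) + 4))*(1*3) = -11*(5 + 4)*3 = -11*9*3 = -99*3 = -297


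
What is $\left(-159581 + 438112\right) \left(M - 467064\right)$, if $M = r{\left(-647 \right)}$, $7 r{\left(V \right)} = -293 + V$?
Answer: $- \frac{910904440028}{7} \approx -1.3013 \cdot 10^{11}$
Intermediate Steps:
$r{\left(V \right)} = - \frac{293}{7} + \frac{V}{7}$ ($r{\left(V \right)} = \frac{-293 + V}{7} = - \frac{293}{7} + \frac{V}{7}$)
$M = - \frac{940}{7}$ ($M = - \frac{293}{7} + \frac{1}{7} \left(-647\right) = - \frac{293}{7} - \frac{647}{7} = - \frac{940}{7} \approx -134.29$)
$\left(-159581 + 438112\right) \left(M - 467064\right) = \left(-159581 + 438112\right) \left(- \frac{940}{7} - 467064\right) = 278531 \left(- \frac{3270388}{7}\right) = - \frac{910904440028}{7}$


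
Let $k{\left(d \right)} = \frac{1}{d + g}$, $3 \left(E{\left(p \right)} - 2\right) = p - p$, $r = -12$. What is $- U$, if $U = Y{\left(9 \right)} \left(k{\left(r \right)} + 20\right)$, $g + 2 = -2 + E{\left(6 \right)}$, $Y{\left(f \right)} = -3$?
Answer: $\frac{837}{14} \approx 59.786$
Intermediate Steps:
$E{\left(p \right)} = 2$ ($E{\left(p \right)} = 2 + \frac{p - p}{3} = 2 + \frac{1}{3} \cdot 0 = 2 + 0 = 2$)
$g = -2$ ($g = -2 + \left(-2 + 2\right) = -2 + 0 = -2$)
$k{\left(d \right)} = \frac{1}{-2 + d}$ ($k{\left(d \right)} = \frac{1}{d - 2} = \frac{1}{-2 + d}$)
$U = - \frac{837}{14}$ ($U = - 3 \left(\frac{1}{-2 - 12} + 20\right) = - 3 \left(\frac{1}{-14} + 20\right) = - 3 \left(- \frac{1}{14} + 20\right) = \left(-3\right) \frac{279}{14} = - \frac{837}{14} \approx -59.786$)
$- U = \left(-1\right) \left(- \frac{837}{14}\right) = \frac{837}{14}$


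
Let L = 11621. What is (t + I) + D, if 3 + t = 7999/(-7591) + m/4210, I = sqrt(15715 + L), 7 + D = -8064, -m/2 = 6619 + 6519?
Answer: -129131458523/15979055 + 2*sqrt(6834) ≈ -7916.0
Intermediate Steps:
m = -26276 (m = -2*(6619 + 6519) = -2*13138 = -26276)
D = -8071 (D = -7 - 8064 = -8071)
I = 2*sqrt(6834) (I = sqrt(15715 + 11621) = sqrt(27336) = 2*sqrt(6834) ≈ 165.34)
t = -164505618/15979055 (t = -3 + (7999/(-7591) - 26276/4210) = -3 + (7999*(-1/7591) - 26276*1/4210) = -3 + (-7999/7591 - 13138/2105) = -3 - 116568453/15979055 = -164505618/15979055 ≈ -10.295)
(t + I) + D = (-164505618/15979055 + 2*sqrt(6834)) - 8071 = -129131458523/15979055 + 2*sqrt(6834)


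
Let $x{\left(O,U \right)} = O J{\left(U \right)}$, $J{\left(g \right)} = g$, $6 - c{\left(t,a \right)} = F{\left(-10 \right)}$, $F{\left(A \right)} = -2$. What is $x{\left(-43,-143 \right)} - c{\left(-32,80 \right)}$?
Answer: $6141$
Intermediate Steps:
$c{\left(t,a \right)} = 8$ ($c{\left(t,a \right)} = 6 - -2 = 6 + 2 = 8$)
$x{\left(O,U \right)} = O U$
$x{\left(-43,-143 \right)} - c{\left(-32,80 \right)} = \left(-43\right) \left(-143\right) - 8 = 6149 - 8 = 6141$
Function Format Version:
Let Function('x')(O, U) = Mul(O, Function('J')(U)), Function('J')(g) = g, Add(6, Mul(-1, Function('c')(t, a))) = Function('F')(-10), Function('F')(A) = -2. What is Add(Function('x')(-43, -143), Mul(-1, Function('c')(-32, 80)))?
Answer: 6141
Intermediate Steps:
Function('c')(t, a) = 8 (Function('c')(t, a) = Add(6, Mul(-1, -2)) = Add(6, 2) = 8)
Function('x')(O, U) = Mul(O, U)
Add(Function('x')(-43, -143), Mul(-1, Function('c')(-32, 80))) = Add(Mul(-43, -143), Mul(-1, 8)) = Add(6149, -8) = 6141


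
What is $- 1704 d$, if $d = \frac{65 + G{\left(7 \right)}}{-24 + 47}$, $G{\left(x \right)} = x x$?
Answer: $- \frac{194256}{23} \approx -8445.9$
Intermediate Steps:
$G{\left(x \right)} = x^{2}$
$d = \frac{114}{23}$ ($d = \frac{65 + 7^{2}}{-24 + 47} = \frac{65 + 49}{23} = 114 \cdot \frac{1}{23} = \frac{114}{23} \approx 4.9565$)
$- 1704 d = \left(-1704\right) \frac{114}{23} = - \frac{194256}{23}$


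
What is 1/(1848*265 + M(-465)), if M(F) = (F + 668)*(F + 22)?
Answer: 1/399791 ≈ 2.5013e-6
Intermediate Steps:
M(F) = (22 + F)*(668 + F) (M(F) = (668 + F)*(22 + F) = (22 + F)*(668 + F))
1/(1848*265 + M(-465)) = 1/(1848*265 + (14696 + (-465)**2 + 690*(-465))) = 1/(489720 + (14696 + 216225 - 320850)) = 1/(489720 - 89929) = 1/399791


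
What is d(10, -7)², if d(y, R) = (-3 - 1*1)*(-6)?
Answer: 576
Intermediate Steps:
d(y, R) = 24 (d(y, R) = (-3 - 1)*(-6) = -4*(-6) = 24)
d(10, -7)² = 24² = 576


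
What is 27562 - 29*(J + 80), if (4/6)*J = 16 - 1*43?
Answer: 52833/2 ≈ 26417.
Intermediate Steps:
J = -81/2 (J = 3*(16 - 1*43)/2 = 3*(16 - 43)/2 = (3/2)*(-27) = -81/2 ≈ -40.500)
27562 - 29*(J + 80) = 27562 - 29*(-81/2 + 80) = 27562 - 29*79/2 = 27562 - 2291/2 = 52833/2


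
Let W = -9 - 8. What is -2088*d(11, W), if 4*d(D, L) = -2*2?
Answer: 2088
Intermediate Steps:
W = -17
d(D, L) = -1 (d(D, L) = (-2*2)/4 = (¼)*(-4) = -1)
-2088*d(11, W) = -2088*(-1) = 2088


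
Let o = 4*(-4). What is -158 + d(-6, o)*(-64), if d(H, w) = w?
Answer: 866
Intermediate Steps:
o = -16
-158 + d(-6, o)*(-64) = -158 - 16*(-64) = -158 + 1024 = 866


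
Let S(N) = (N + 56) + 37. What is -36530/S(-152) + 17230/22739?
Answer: 831672240/1341601 ≈ 619.91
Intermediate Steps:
S(N) = 93 + N (S(N) = (56 + N) + 37 = 93 + N)
-36530/S(-152) + 17230/22739 = -36530/(93 - 152) + 17230/22739 = -36530/(-59) + 17230*(1/22739) = -36530*(-1/59) + 17230/22739 = 36530/59 + 17230/22739 = 831672240/1341601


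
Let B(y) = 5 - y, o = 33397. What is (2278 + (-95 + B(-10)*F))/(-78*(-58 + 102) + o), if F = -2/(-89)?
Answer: 194317/2666885 ≈ 0.072863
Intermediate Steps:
F = 2/89 (F = -2*(-1/89) = 2/89 ≈ 0.022472)
(2278 + (-95 + B(-10)*F))/(-78*(-58 + 102) + o) = (2278 + (-95 + (5 - 1*(-10))*(2/89)))/(-78*(-58 + 102) + 33397) = (2278 + (-95 + (5 + 10)*(2/89)))/(-78*44 + 33397) = (2278 + (-95 + 15*(2/89)))/(-3432 + 33397) = (2278 + (-95 + 30/89))/29965 = (2278 - 8425/89)*(1/29965) = (194317/89)*(1/29965) = 194317/2666885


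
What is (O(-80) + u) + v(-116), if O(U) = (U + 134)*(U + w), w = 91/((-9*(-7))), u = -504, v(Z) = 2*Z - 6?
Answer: -4984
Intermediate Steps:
v(Z) = -6 + 2*Z
w = 13/9 (w = 91/((-1*(-63))) = 91/63 = 91*(1/63) = 13/9 ≈ 1.4444)
O(U) = (134 + U)*(13/9 + U) (O(U) = (U + 134)*(U + 13/9) = (134 + U)*(13/9 + U))
(O(-80) + u) + v(-116) = ((1742/9 + (-80)² + (1219/9)*(-80)) - 504) + (-6 + 2*(-116)) = ((1742/9 + 6400 - 97520/9) - 504) + (-6 - 232) = (-4242 - 504) - 238 = -4746 - 238 = -4984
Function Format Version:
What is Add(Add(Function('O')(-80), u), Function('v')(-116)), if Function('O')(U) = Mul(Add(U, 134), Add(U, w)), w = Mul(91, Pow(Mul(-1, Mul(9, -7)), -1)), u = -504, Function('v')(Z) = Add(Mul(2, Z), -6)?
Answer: -4984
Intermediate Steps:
Function('v')(Z) = Add(-6, Mul(2, Z))
w = Rational(13, 9) (w = Mul(91, Pow(Mul(-1, -63), -1)) = Mul(91, Pow(63, -1)) = Mul(91, Rational(1, 63)) = Rational(13, 9) ≈ 1.4444)
Function('O')(U) = Mul(Add(134, U), Add(Rational(13, 9), U)) (Function('O')(U) = Mul(Add(U, 134), Add(U, Rational(13, 9))) = Mul(Add(134, U), Add(Rational(13, 9), U)))
Add(Add(Function('O')(-80), u), Function('v')(-116)) = Add(Add(Add(Rational(1742, 9), Pow(-80, 2), Mul(Rational(1219, 9), -80)), -504), Add(-6, Mul(2, -116))) = Add(Add(Add(Rational(1742, 9), 6400, Rational(-97520, 9)), -504), Add(-6, -232)) = Add(Add(-4242, -504), -238) = Add(-4746, -238) = -4984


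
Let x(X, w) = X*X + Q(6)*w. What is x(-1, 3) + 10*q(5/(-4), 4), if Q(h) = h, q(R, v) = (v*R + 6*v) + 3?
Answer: 239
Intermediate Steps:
q(R, v) = 3 + 6*v + R*v (q(R, v) = (R*v + 6*v) + 3 = (6*v + R*v) + 3 = 3 + 6*v + R*v)
x(X, w) = X² + 6*w (x(X, w) = X*X + 6*w = X² + 6*w)
x(-1, 3) + 10*q(5/(-4), 4) = ((-1)² + 6*3) + 10*(3 + 6*4 + (5/(-4))*4) = (1 + 18) + 10*(3 + 24 + (5*(-¼))*4) = 19 + 10*(3 + 24 - 5/4*4) = 19 + 10*(3 + 24 - 5) = 19 + 10*22 = 19 + 220 = 239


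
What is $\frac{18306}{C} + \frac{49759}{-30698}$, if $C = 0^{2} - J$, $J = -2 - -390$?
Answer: $- \frac{72658010}{1488853} \approx -48.801$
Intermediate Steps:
$J = 388$ ($J = -2 + 390 = 388$)
$C = -388$ ($C = 0^{2} - 388 = 0 - 388 = -388$)
$\frac{18306}{C} + \frac{49759}{-30698} = \frac{18306}{-388} + \frac{49759}{-30698} = 18306 \left(- \frac{1}{388}\right) + 49759 \left(- \frac{1}{30698}\right) = - \frac{9153}{194} - \frac{49759}{30698} = - \frac{72658010}{1488853}$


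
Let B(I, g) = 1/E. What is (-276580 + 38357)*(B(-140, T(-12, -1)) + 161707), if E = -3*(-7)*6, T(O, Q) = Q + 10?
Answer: -4853813397509/126 ≈ -3.8522e+10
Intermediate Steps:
T(O, Q) = 10 + Q
E = 126 (E = 21*6 = 126)
B(I, g) = 1/126
(-276580 + 38357)*(B(-140, T(-12, -1)) + 161707) = (-276580 + 38357)*(1/126 + 161707) = -238223*20375083/126 = -4853813397509/126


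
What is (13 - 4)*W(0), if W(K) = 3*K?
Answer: 0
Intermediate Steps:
(13 - 4)*W(0) = (13 - 4)*(3*0) = 9*0 = 0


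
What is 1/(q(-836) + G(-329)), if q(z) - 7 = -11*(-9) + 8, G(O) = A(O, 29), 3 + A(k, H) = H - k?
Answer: 1/469 ≈ 0.0021322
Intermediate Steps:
A(k, H) = -3 + H - k (A(k, H) = -3 + (H - k) = -3 + H - k)
G(O) = 26 - O (G(O) = -3 + 29 - O = 26 - O)
q(z) = 114 (q(z) = 7 + (-11*(-9) + 8) = 7 + (99 + 8) = 7 + 107 = 114)
1/(q(-836) + G(-329)) = 1/(114 + (26 - 1*(-329))) = 1/(114 + (26 + 329)) = 1/(114 + 355) = 1/469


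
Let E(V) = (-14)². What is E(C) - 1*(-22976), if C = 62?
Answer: 23172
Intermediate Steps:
E(V) = 196
E(C) - 1*(-22976) = 196 - 1*(-22976) = 196 + 22976 = 23172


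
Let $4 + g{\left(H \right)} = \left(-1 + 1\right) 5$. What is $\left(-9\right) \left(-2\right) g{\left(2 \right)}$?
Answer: $-72$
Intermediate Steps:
$g{\left(H \right)} = -4$ ($g{\left(H \right)} = -4 + \left(-1 + 1\right) 5 = -4 + 0 \cdot 5 = -4 + 0 = -4$)
$\left(-9\right) \left(-2\right) g{\left(2 \right)} = \left(-9\right) \left(-2\right) \left(-4\right) = 18 \left(-4\right) = -72$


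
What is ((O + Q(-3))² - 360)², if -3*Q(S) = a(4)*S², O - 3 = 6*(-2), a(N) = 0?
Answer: 77841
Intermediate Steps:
O = -9 (O = 3 + 6*(-2) = 3 - 12 = -9)
Q(S) = 0 (Q(S) = -0*S² = -⅓*0 = 0)
((O + Q(-3))² - 360)² = ((-9 + 0)² - 360)² = ((-9)² - 360)² = (81 - 360)² = (-279)² = 77841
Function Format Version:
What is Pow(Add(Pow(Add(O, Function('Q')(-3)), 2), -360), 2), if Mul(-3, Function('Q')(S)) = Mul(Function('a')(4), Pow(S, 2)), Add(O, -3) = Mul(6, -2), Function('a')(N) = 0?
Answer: 77841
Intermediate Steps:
O = -9 (O = Add(3, Mul(6, -2)) = Add(3, -12) = -9)
Function('Q')(S) = 0 (Function('Q')(S) = Mul(Rational(-1, 3), Mul(0, Pow(S, 2))) = Mul(Rational(-1, 3), 0) = 0)
Pow(Add(Pow(Add(O, Function('Q')(-3)), 2), -360), 2) = Pow(Add(Pow(Add(-9, 0), 2), -360), 2) = Pow(Add(Pow(-9, 2), -360), 2) = Pow(Add(81, -360), 2) = Pow(-279, 2) = 77841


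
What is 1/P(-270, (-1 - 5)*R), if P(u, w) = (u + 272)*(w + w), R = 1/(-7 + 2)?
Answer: 5/24 ≈ 0.20833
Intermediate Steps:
R = -⅕ (R = 1/(-5) = -⅕ ≈ -0.20000)
P(u, w) = 2*w*(272 + u) (P(u, w) = (272 + u)*(2*w) = 2*w*(272 + u))
1/P(-270, (-1 - 5)*R) = 1/(2*((-1 - 5)*(-⅕))*(272 - 270)) = 1/(2*(-6*(-⅕))*2) = 1/(2*(6/5)*2) = 1/(24/5) = 5/24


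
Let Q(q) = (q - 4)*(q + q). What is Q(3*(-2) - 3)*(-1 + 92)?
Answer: 21294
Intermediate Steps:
Q(q) = 2*q*(-4 + q) (Q(q) = (-4 + q)*(2*q) = 2*q*(-4 + q))
Q(3*(-2) - 3)*(-1 + 92) = (2*(3*(-2) - 3)*(-4 + (3*(-2) - 3)))*(-1 + 92) = (2*(-6 - 3)*(-4 + (-6 - 3)))*91 = (2*(-9)*(-4 - 9))*91 = (2*(-9)*(-13))*91 = 234*91 = 21294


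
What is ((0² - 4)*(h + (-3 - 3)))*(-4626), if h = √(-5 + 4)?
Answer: -111024 + 18504*I ≈ -1.1102e+5 + 18504.0*I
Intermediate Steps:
h = I (h = √(-1) = I ≈ 1.0*I)
((0² - 4)*(h + (-3 - 3)))*(-4626) = ((0² - 4)*(I + (-3 - 3)))*(-4626) = ((0 - 4)*(I - 6))*(-4626) = -4*(-6 + I)*(-4626) = (24 - 4*I)*(-4626) = -111024 + 18504*I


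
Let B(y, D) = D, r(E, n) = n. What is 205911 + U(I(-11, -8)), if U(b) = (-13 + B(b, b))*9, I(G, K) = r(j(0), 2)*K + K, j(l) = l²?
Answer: 205578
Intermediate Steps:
I(G, K) = 3*K (I(G, K) = 2*K + K = 3*K)
U(b) = -117 + 9*b (U(b) = (-13 + b)*9 = -117 + 9*b)
205911 + U(I(-11, -8)) = 205911 + (-117 + 9*(3*(-8))) = 205911 + (-117 + 9*(-24)) = 205911 + (-117 - 216) = 205911 - 333 = 205578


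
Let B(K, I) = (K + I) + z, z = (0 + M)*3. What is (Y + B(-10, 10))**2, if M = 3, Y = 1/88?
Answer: 628849/7744 ≈ 81.205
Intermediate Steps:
Y = 1/88 ≈ 0.011364
z = 9 (z = (0 + 3)*3 = 3*3 = 9)
B(K, I) = 9 + I + K (B(K, I) = (K + I) + 9 = (I + K) + 9 = 9 + I + K)
(Y + B(-10, 10))**2 = (1/88 + (9 + 10 - 10))**2 = (1/88 + 9)**2 = (793/88)**2 = 628849/7744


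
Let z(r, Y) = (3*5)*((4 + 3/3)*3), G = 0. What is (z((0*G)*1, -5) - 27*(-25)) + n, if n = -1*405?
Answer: 495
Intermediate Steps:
z(r, Y) = 225 (z(r, Y) = 15*((4 + 3*(1/3))*3) = 15*((4 + 1)*3) = 15*(5*3) = 15*15 = 225)
n = -405
(z((0*G)*1, -5) - 27*(-25)) + n = (225 - 27*(-25)) - 405 = (225 + 675) - 405 = 900 - 405 = 495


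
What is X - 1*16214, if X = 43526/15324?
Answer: -124209905/7662 ≈ -16211.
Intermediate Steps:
X = 21763/7662 (X = 43526*(1/15324) = 21763/7662 ≈ 2.8404)
X - 1*16214 = 21763/7662 - 1*16214 = 21763/7662 - 16214 = -124209905/7662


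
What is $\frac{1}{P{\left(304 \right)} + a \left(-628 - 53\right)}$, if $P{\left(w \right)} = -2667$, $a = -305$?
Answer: $\frac{1}{205038} \approx 4.8771 \cdot 10^{-6}$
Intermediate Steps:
$\frac{1}{P{\left(304 \right)} + a \left(-628 - 53\right)} = \frac{1}{-2667 - 305 \left(-628 - 53\right)} = \frac{1}{-2667 - -207705} = \frac{1}{-2667 + 207705} = \frac{1}{205038}$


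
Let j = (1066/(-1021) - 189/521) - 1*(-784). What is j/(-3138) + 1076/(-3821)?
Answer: -1128916480859/2126043702806 ≈ -0.53099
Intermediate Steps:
j = 416293389/531941 (j = (1066*(-1/1021) - 189*1/521) + 784 = (-1066/1021 - 189/521) + 784 = -748355/531941 + 784 = 416293389/531941 ≈ 782.59)
j/(-3138) + 1076/(-3821) = (416293389/531941)/(-3138) + 1076/(-3821) = (416293389/531941)*(-1/3138) + 1076*(-1/3821) = -138764463/556410286 - 1076/3821 = -1128916480859/2126043702806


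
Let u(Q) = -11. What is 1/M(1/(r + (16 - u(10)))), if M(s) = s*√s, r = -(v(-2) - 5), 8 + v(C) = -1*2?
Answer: 42*√42 ≈ 272.19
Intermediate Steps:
v(C) = -10 (v(C) = -8 - 1*2 = -8 - 2 = -10)
r = 15 (r = -(-10 - 5) = -1*(-15) = 15)
M(s) = s^(3/2)
1/M(1/(r + (16 - u(10)))) = 1/((1/(15 + (16 - 1*(-11))))^(3/2)) = 1/((1/(15 + (16 + 11)))^(3/2)) = 1/((1/(15 + 27))^(3/2)) = 1/((1/42)^(3/2)) = 1/(√42/1764) = 42*√42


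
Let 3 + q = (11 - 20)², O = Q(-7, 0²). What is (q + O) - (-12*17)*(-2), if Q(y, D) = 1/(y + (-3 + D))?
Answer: -3301/10 ≈ -330.10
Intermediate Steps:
Q(y, D) = 1/(-3 + D + y)
O = -⅒ (O = 1/(-3 + 0² - 7) = 1/(-3 + 0 - 7) = 1/(-10) = -⅒ ≈ -0.10000)
q = 78 (q = -3 + (11 - 20)² = -3 + (-9)² = -3 + 81 = 78)
(q + O) - (-12*17)*(-2) = (78 - ⅒) - (-12*17)*(-2) = 779/10 - (-204)*(-2) = 779/10 - 1*408 = 779/10 - 408 = -3301/10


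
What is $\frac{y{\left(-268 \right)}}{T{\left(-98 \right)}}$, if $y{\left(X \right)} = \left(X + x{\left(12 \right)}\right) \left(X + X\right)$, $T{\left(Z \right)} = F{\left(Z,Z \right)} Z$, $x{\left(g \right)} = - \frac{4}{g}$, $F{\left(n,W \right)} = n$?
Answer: $\frac{15410}{1029} \approx 14.976$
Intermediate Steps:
$T{\left(Z \right)} = Z^{2}$ ($T{\left(Z \right)} = Z Z = Z^{2}$)
$y{\left(X \right)} = 2 X \left(- \frac{1}{3} + X\right)$ ($y{\left(X \right)} = \left(X - \frac{4}{12}\right) \left(X + X\right) = \left(X - \frac{1}{3}\right) 2 X = \left(- \frac{1}{3} + X\right) 2 X = 2 X \left(- \frac{1}{3} + X\right)$)
$\frac{y{\left(-268 \right)}}{T{\left(-98 \right)}} = \frac{\frac{2}{3} \left(-268\right) \left(-1 + 3 \left(-268\right)\right)}{\left(-98\right)^{2}} = \frac{\frac{2}{3} \left(-268\right) \left(-1 - 804\right)}{9604} = \frac{2}{3} \left(-268\right) \left(-805\right) \frac{1}{9604} = \frac{431480}{3} \cdot \frac{1}{9604} = \frac{15410}{1029}$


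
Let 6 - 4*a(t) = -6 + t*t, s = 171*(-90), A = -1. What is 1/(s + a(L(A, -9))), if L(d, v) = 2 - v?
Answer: -4/61669 ≈ -6.4862e-5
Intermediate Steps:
s = -15390
a(t) = 3 - t²/4 (a(t) = 3/2 - (-6 + t*t)/4 = 3/2 - (-6 + t²)/4 = 3/2 + (3/2 - t²/4) = 3 - t²/4)
1/(s + a(L(A, -9))) = 1/(-15390 + (3 - (2 - 1*(-9))²/4)) = 1/(-15390 + (3 - (2 + 9)²/4)) = 1/(-15390 + (3 - ¼*11²)) = 1/(-15390 + (3 - ¼*121)) = 1/(-15390 + (3 - 121/4)) = 1/(-15390 - 109/4) = 1/(-61669/4) = -4/61669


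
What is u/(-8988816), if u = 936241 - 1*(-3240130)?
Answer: -4176371/8988816 ≈ -0.46462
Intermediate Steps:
u = 4176371 (u = 936241 + 3240130 = 4176371)
u/(-8988816) = 4176371/(-8988816) = 4176371*(-1/8988816) = -4176371/8988816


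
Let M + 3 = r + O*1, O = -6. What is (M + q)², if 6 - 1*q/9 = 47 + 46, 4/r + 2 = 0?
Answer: 630436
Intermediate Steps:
r = -2 (r = 4/(-2 + 0) = 4/(-2) = 4*(-½) = -2)
q = -783 (q = 54 - 9*(47 + 46) = 54 - 9*93 = 54 - 837 = -783)
M = -11 (M = -3 + (-2 - 6*1) = -3 + (-2 - 6) = -3 - 8 = -11)
(M + q)² = (-11 - 783)² = (-794)² = 630436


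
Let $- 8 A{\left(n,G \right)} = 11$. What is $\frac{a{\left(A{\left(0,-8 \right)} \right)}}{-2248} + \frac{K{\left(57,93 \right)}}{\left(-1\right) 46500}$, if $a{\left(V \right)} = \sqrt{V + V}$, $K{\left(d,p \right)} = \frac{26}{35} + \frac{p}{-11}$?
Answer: $\frac{2969}{17902500} - \frac{i \sqrt{11}}{4496} \approx 0.00016584 - 0.00073768 i$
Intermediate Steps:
$A{\left(n,G \right)} = - \frac{11}{8}$ ($A{\left(n,G \right)} = \left(- \frac{1}{8}\right) 11 = - \frac{11}{8}$)
$K{\left(d,p \right)} = \frac{26}{35} - \frac{p}{11}$ ($K{\left(d,p \right)} = 26 \cdot \frac{1}{35} + p \left(- \frac{1}{11}\right) = \frac{26}{35} - \frac{p}{11}$)
$a{\left(V \right)} = \sqrt{2} \sqrt{V}$ ($a{\left(V \right)} = \sqrt{2 V} = \sqrt{2} \sqrt{V}$)
$\frac{a{\left(A{\left(0,-8 \right)} \right)}}{-2248} + \frac{K{\left(57,93 \right)}}{\left(-1\right) 46500} = \frac{\sqrt{2} \sqrt{- \frac{11}{8}}}{-2248} + \frac{\frac{26}{35} - \frac{93}{11}}{\left(-1\right) 46500} = \sqrt{2} \frac{i \sqrt{22}}{4} \left(- \frac{1}{2248}\right) + \frac{\frac{26}{35} - \frac{93}{11}}{-46500} = \frac{i \sqrt{11}}{2} \left(- \frac{1}{2248}\right) - - \frac{2969}{17902500} = - \frac{i \sqrt{11}}{4496} + \frac{2969}{17902500} = \frac{2969}{17902500} - \frac{i \sqrt{11}}{4496}$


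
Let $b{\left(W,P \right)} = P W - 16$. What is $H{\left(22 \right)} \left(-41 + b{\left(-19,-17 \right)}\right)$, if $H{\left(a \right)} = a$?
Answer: $5852$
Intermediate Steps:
$b{\left(W,P \right)} = -16 + P W$
$H{\left(22 \right)} \left(-41 + b{\left(-19,-17 \right)}\right) = 22 \left(-41 - -307\right) = 22 \left(-41 + \left(-16 + 323\right)\right) = 22 \left(-41 + 307\right) = 22 \cdot 266 = 5852$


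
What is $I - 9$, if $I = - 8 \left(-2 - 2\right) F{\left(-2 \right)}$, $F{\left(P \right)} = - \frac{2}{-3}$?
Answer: $\frac{37}{3} \approx 12.333$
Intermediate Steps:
$F{\left(P \right)} = \frac{2}{3}$ ($F{\left(P \right)} = \left(-2\right) \left(- \frac{1}{3}\right) = \frac{2}{3}$)
$I = \frac{64}{3}$ ($I = - 8 \left(-2 - 2\right) \frac{2}{3} = - 8 \left(\left(-4\right) \frac{2}{3}\right) = \left(-8\right) \left(- \frac{8}{3}\right) = \frac{64}{3} \approx 21.333$)
$I - 9 = \frac{64}{3} - 9 = \frac{37}{3}$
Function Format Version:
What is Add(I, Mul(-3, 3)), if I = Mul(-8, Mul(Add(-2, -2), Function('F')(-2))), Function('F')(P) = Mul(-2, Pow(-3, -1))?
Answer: Rational(37, 3) ≈ 12.333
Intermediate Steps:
Function('F')(P) = Rational(2, 3) (Function('F')(P) = Mul(-2, Rational(-1, 3)) = Rational(2, 3))
I = Rational(64, 3) (I = Mul(-8, Mul(Add(-2, -2), Rational(2, 3))) = Mul(-8, Mul(-4, Rational(2, 3))) = Mul(-8, Rational(-8, 3)) = Rational(64, 3) ≈ 21.333)
Add(I, Mul(-3, 3)) = Add(Rational(64, 3), Mul(-3, 3)) = Add(Rational(64, 3), -9) = Rational(37, 3)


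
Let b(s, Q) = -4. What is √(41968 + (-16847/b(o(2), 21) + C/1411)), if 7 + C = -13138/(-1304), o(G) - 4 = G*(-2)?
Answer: √2442760193751799/229993 ≈ 214.89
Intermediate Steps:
o(G) = 4 - 2*G (o(G) = 4 + G*(-2) = 4 - 2*G)
C = 2005/652 (C = -7 - 13138/(-1304) = -7 - 13138*(-1/1304) = -7 + 6569/652 = 2005/652 ≈ 3.0752)
√(41968 + (-16847/b(o(2), 21) + C/1411)) = √(41968 + (-16847/(-4) + (2005/652)/1411)) = √(41968 + (-16847*(-¼) + (2005/652)*(1/1411))) = √(41968 + (16847/4 + 2005/919972)) = √(41968 + 968673519/229993) = √(10621019743/229993) = √2442760193751799/229993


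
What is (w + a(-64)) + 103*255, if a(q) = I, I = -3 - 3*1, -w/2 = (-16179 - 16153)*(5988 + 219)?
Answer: 401395707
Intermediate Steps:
w = 401369448 (w = -2*(-16179 - 16153)*(5988 + 219) = -(-64664)*6207 = -2*(-200684724) = 401369448)
I = -6 (I = -3 - 3 = -6)
a(q) = -6
(w + a(-64)) + 103*255 = (401369448 - 6) + 103*255 = 401369442 + 26265 = 401395707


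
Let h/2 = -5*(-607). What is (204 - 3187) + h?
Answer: 3087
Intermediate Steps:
h = 6070 (h = 2*(-5*(-607)) = 2*3035 = 6070)
(204 - 3187) + h = (204 - 3187) + 6070 = -2983 + 6070 = 3087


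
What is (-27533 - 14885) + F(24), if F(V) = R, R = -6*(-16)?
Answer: -42322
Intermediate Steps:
R = 96
F(V) = 96
(-27533 - 14885) + F(24) = (-27533 - 14885) + 96 = -42418 + 96 = -42322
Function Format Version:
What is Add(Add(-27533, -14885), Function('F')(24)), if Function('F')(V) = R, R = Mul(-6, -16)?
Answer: -42322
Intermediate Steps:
R = 96
Function('F')(V) = 96
Add(Add(-27533, -14885), Function('F')(24)) = Add(Add(-27533, -14885), 96) = Add(-42418, 96) = -42322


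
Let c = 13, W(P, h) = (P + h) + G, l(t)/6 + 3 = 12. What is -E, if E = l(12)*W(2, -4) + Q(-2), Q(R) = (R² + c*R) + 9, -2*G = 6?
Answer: 283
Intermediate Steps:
G = -3 (G = -½*6 = -3)
l(t) = 54 (l(t) = -18 + 6*12 = -18 + 72 = 54)
W(P, h) = -3 + P + h (W(P, h) = (P + h) - 3 = -3 + P + h)
Q(R) = 9 + R² + 13*R (Q(R) = (R² + 13*R) + 9 = 9 + R² + 13*R)
E = -283 (E = 54*(-3 + 2 - 4) + (9 + (-2)² + 13*(-2)) = 54*(-5) + (9 + 4 - 26) = -270 - 13 = -283)
-E = -1*(-283) = 283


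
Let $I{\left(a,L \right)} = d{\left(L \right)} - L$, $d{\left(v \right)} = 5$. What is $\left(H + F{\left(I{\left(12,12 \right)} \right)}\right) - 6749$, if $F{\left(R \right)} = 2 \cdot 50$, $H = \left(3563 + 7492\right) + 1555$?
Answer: $5961$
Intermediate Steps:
$H = 12610$ ($H = 11055 + 1555 = 12610$)
$I{\left(a,L \right)} = 5 - L$
$F{\left(R \right)} = 100$
$\left(H + F{\left(I{\left(12,12 \right)} \right)}\right) - 6749 = \left(12610 + 100\right) - 6749 = 12710 - 6749 = 5961$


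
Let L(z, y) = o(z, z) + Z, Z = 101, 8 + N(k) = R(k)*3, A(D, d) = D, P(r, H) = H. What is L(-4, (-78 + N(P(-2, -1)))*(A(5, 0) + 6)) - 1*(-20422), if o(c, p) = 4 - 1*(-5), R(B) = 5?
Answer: 20532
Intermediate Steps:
N(k) = 7 (N(k) = -8 + 5*3 = -8 + 15 = 7)
o(c, p) = 9 (o(c, p) = 4 + 5 = 9)
L(z, y) = 110 (L(z, y) = 9 + 101 = 110)
L(-4, (-78 + N(P(-2, -1)))*(A(5, 0) + 6)) - 1*(-20422) = 110 - 1*(-20422) = 110 + 20422 = 20532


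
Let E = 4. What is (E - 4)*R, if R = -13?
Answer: 0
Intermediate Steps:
(E - 4)*R = (4 - 4)*(-13) = 0*(-13) = 0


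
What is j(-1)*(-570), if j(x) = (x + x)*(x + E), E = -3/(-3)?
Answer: 0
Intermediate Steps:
E = 1 (E = -3*(-⅓) = 1)
j(x) = 2*x*(1 + x) (j(x) = (x + x)*(x + 1) = (2*x)*(1 + x) = 2*x*(1 + x))
j(-1)*(-570) = (2*(-1)*(1 - 1))*(-570) = (2*(-1)*0)*(-570) = 0*(-570) = 0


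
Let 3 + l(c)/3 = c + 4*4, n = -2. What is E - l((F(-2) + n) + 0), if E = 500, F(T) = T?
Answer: 473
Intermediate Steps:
l(c) = 39 + 3*c (l(c) = -9 + 3*(c + 4*4) = -9 + 3*(c + 16) = -9 + 3*(16 + c) = -9 + (48 + 3*c) = 39 + 3*c)
E - l((F(-2) + n) + 0) = 500 - (39 + 3*((-2 - 2) + 0)) = 500 - (39 + 3*(-4 + 0)) = 500 - (39 + 3*(-4)) = 500 - (39 - 12) = 500 - 1*27 = 500 - 27 = 473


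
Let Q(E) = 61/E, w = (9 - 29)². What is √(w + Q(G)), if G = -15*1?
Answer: √89085/15 ≈ 19.898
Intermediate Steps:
w = 400 (w = (-20)² = 400)
G = -15
√(w + Q(G)) = √(400 + 61/(-15)) = √(400 + 61*(-1/15)) = √(400 - 61/15) = √(5939/15) = √89085/15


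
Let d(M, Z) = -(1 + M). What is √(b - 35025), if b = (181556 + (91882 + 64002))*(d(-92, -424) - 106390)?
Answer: I*√35869569585 ≈ 1.8939e+5*I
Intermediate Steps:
d(M, Z) = -1 - M
b = -35869534560 (b = (181556 + (91882 + 64002))*((-1 - 1*(-92)) - 106390) = (181556 + 155884)*((-1 + 92) - 106390) = 337440*(91 - 106390) = 337440*(-106299) = -35869534560)
√(b - 35025) = √(-35869534560 - 35025) = √(-35869569585) = I*√35869569585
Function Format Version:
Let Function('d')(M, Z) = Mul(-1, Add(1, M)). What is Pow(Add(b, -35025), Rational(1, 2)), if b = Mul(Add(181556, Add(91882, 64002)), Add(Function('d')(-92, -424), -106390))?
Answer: Mul(I, Pow(35869569585, Rational(1, 2))) ≈ Mul(1.8939e+5, I)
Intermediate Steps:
Function('d')(M, Z) = Add(-1, Mul(-1, M))
b = -35869534560 (b = Mul(Add(181556, Add(91882, 64002)), Add(Add(-1, Mul(-1, -92)), -106390)) = Mul(Add(181556, 155884), Add(Add(-1, 92), -106390)) = Mul(337440, Add(91, -106390)) = Mul(337440, -106299) = -35869534560)
Pow(Add(b, -35025), Rational(1, 2)) = Pow(Add(-35869534560, -35025), Rational(1, 2)) = Pow(-35869569585, Rational(1, 2)) = Mul(I, Pow(35869569585, Rational(1, 2)))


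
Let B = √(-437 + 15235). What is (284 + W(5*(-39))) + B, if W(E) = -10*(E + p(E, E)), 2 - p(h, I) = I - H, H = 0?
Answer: 264 + 7*√302 ≈ 385.65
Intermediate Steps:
B = 7*√302 (B = √14798 = 7*√302 ≈ 121.65)
p(h, I) = 2 - I (p(h, I) = 2 - (I - 1*0) = 2 - (I + 0) = 2 - I)
W(E) = -20 (W(E) = -10*(E + (2 - E)) = -10*2 = -20)
(284 + W(5*(-39))) + B = (284 - 20) + 7*√302 = 264 + 7*√302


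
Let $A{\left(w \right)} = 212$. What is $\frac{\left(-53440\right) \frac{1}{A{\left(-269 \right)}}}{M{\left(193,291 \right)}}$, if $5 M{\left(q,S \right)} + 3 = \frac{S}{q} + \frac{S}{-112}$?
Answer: $\frac{1443948800}{4686207} \approx 308.13$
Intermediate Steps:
$M{\left(q,S \right)} = - \frac{3}{5} - \frac{S}{560} + \frac{S}{5 q}$ ($M{\left(q,S \right)} = - \frac{3}{5} + \frac{\frac{S}{q} + \frac{S}{-112}}{5} = - \frac{3}{5} + \frac{\frac{S}{q} + S \left(- \frac{1}{112}\right)}{5} = - \frac{3}{5} + \frac{\frac{S}{q} - \frac{S}{112}}{5} = - \frac{3}{5} + \frac{- \frac{S}{112} + \frac{S}{q}}{5} = - \frac{3}{5} - \left(\frac{S}{560} - \frac{S}{5 q}\right) = - \frac{3}{5} - \frac{S}{560} + \frac{S}{5 q}$)
$\frac{\left(-53440\right) \frac{1}{A{\left(-269 \right)}}}{M{\left(193,291 \right)}} = \frac{\left(-53440\right) \frac{1}{212}}{\frac{1}{560} \cdot \frac{1}{193} \left(112 \cdot 291 - 193 \left(336 + 291\right)\right)} = \frac{\left(-53440\right) \frac{1}{212}}{\frac{1}{560} \cdot \frac{1}{193} \left(32592 - 193 \cdot 627\right)} = - \frac{13360}{53 \cdot \frac{1}{560} \cdot \frac{1}{193} \left(32592 - 121011\right)} = - \frac{13360}{53 \cdot \frac{1}{560} \cdot \frac{1}{193} \left(-88419\right)} = - \frac{13360}{53 \left(- \frac{88419}{108080}\right)} = \left(- \frac{13360}{53}\right) \left(- \frac{108080}{88419}\right) = \frac{1443948800}{4686207}$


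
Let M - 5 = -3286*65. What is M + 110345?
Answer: -103240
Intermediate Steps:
M = -213585 (M = 5 - 3286*65 = 5 - 213590 = -213585)
M + 110345 = -213585 + 110345 = -103240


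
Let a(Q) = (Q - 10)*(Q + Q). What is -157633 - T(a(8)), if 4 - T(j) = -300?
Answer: -157937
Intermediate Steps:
a(Q) = 2*Q*(-10 + Q) (a(Q) = (-10 + Q)*(2*Q) = 2*Q*(-10 + Q))
T(j) = 304 (T(j) = 4 - 1*(-300) = 4 + 300 = 304)
-157633 - T(a(8)) = -157633 - 1*304 = -157633 - 304 = -157937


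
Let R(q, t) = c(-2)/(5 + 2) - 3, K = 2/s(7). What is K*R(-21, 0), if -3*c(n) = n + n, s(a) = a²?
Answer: -118/1029 ≈ -0.11467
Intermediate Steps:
c(n) = -2*n/3 (c(n) = -(n + n)/3 = -2*n/3)
K = 2/49 (K = 2/(7²) = 2/49 ≈ 0.040816)
R(q, t) = -59/21 (R(q, t) = (-⅔*(-2))/(5 + 2) - 3 = (4/3)/7 - 3 = (4/3)*(⅐) - 3 = 4/21 - 3 = -59/21)
K*R(-21, 0) = (2/49)*(-59/21) = -118/1029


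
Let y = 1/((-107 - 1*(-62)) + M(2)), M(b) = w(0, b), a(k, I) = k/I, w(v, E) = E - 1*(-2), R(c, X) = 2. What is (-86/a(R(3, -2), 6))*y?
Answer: 258/41 ≈ 6.2927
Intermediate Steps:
w(v, E) = 2 + E (w(v, E) = E + 2 = 2 + E)
M(b) = 2 + b
y = -1/41 (y = 1/((-107 - 1*(-62)) + (2 + 2)) = 1/((-107 + 62) + 4) = 1/(-45 + 4) = 1/(-41) = -1/41 ≈ -0.024390)
(-86/a(R(3, -2), 6))*y = -86/(2/6)*(-1/41) = -86/(2*(⅙))*(-1/41) = -86/⅓*(-1/41) = -86*3*(-1/41) = -258*(-1/41) = 258/41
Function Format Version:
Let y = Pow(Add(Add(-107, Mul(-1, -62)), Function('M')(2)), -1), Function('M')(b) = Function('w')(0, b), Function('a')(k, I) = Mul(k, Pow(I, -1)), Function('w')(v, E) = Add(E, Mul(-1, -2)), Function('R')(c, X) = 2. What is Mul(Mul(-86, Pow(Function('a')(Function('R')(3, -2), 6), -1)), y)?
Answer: Rational(258, 41) ≈ 6.2927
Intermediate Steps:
Function('w')(v, E) = Add(2, E) (Function('w')(v, E) = Add(E, 2) = Add(2, E))
Function('M')(b) = Add(2, b)
y = Rational(-1, 41) (y = Pow(Add(Add(-107, Mul(-1, -62)), Add(2, 2)), -1) = Pow(Add(Add(-107, 62), 4), -1) = Pow(Add(-45, 4), -1) = Pow(-41, -1) = Rational(-1, 41) ≈ -0.024390)
Mul(Mul(-86, Pow(Function('a')(Function('R')(3, -2), 6), -1)), y) = Mul(Mul(-86, Pow(Mul(2, Pow(6, -1)), -1)), Rational(-1, 41)) = Mul(Mul(-86, Pow(Mul(2, Rational(1, 6)), -1)), Rational(-1, 41)) = Mul(Mul(-86, Pow(Rational(1, 3), -1)), Rational(-1, 41)) = Mul(Mul(-86, 3), Rational(-1, 41)) = Mul(-258, Rational(-1, 41)) = Rational(258, 41)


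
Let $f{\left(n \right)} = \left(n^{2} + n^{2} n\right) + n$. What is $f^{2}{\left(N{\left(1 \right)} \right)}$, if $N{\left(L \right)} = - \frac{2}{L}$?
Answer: $36$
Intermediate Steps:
$f{\left(n \right)} = n + n^{2} + n^{3}$ ($f{\left(n \right)} = \left(n^{2} + n^{3}\right) + n = n + n^{2} + n^{3}$)
$f^{2}{\left(N{\left(1 \right)} \right)} = \left(- \frac{2}{1} \left(1 - \frac{2}{1} + \left(- \frac{2}{1}\right)^{2}\right)\right)^{2} = \left(\left(-2\right) 1 \left(1 - 2 + \left(\left(-2\right) 1\right)^{2}\right)\right)^{2} = \left(- 2 \left(1 - 2 + \left(-2\right)^{2}\right)\right)^{2} = \left(- 2 \left(1 - 2 + 4\right)\right)^{2} = \left(\left(-2\right) 3\right)^{2} = \left(-6\right)^{2} = 36$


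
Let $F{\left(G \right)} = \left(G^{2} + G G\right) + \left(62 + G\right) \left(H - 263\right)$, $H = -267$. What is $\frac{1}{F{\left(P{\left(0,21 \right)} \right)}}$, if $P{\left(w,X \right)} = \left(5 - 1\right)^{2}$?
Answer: $- \frac{1}{40828} \approx -2.4493 \cdot 10^{-5}$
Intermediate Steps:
$P{\left(w,X \right)} = 16$ ($P{\left(w,X \right)} = 4^{2} = 16$)
$F{\left(G \right)} = -32860 - 530 G + 2 G^{2}$ ($F{\left(G \right)} = \left(G^{2} + G G\right) + \left(62 + G\right) \left(-267 - 263\right) = \left(G^{2} + G^{2}\right) + \left(62 + G\right) \left(-530\right) = 2 G^{2} - \left(32860 + 530 G\right) = -32860 - 530 G + 2 G^{2}$)
$\frac{1}{F{\left(P{\left(0,21 \right)} \right)}} = \frac{1}{-32860 - 8480 + 2 \cdot 16^{2}} = \frac{1}{-32860 - 8480 + 2 \cdot 256} = \frac{1}{-32860 - 8480 + 512} = \frac{1}{-40828} = - \frac{1}{40828}$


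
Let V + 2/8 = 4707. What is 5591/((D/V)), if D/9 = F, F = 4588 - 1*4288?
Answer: 105261757/10800 ≈ 9746.5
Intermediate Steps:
V = 18827/4 (V = -1/4 + 4707 = 18827/4 ≈ 4706.8)
F = 300 (F = 4588 - 4288 = 300)
D = 2700 (D = 9*300 = 2700)
5591/((D/V)) = 5591/((2700/(18827/4))) = 5591/((2700*(4/18827))) = 5591/(10800/18827) = 5591*(18827/10800) = 105261757/10800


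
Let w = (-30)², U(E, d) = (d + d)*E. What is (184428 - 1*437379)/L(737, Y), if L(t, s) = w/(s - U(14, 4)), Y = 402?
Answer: -2445193/30 ≈ -81506.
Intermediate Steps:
U(E, d) = 2*E*d (U(E, d) = (2*d)*E = 2*E*d)
w = 900
L(t, s) = 900/(-112 + s) (L(t, s) = 900/(s - 2*14*4) = 900/(s - 1*112) = 900/(s - 112) = 900/(-112 + s))
(184428 - 1*437379)/L(737, Y) = (184428 - 1*437379)/((900/(-112 + 402))) = (184428 - 437379)/((900/290)) = -252951/(900*(1/290)) = -252951/90/29 = -252951*29/90 = -2445193/30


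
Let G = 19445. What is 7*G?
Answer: 136115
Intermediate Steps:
7*G = 7*19445 = 136115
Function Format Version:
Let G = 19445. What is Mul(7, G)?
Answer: 136115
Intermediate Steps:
Mul(7, G) = Mul(7, 19445) = 136115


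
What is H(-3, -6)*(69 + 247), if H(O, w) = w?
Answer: -1896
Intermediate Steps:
H(-3, -6)*(69 + 247) = -6*(69 + 247) = -6*316 = -1896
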